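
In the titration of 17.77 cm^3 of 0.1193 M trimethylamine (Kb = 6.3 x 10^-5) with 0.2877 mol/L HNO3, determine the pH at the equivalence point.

5.44

n((CH3)3N) = 0.1193 x 0.01777 = 0.002120 mol; V(HNO3) at equivalence = 0.002120/0.2877 = 0.007369 L.
At equivalence the base is fully converted to (CH3)3NH+; total volume = 0.02514 L, so [(CH3)3NH+] = 0.002120/0.02514 = 0.08433 M.
Ka((CH3)3NH+) = Kw/Kb = 1.0e-14 / 6.3 x 10^-5 = 1.59e-10.
[H^+] = sqrt(Ka x [(CH3)3NH+]) = sqrt(1.59e-10 x 0.08433) = 3.66e-6 M.
pH = -log(3.66e-6) = 5.44.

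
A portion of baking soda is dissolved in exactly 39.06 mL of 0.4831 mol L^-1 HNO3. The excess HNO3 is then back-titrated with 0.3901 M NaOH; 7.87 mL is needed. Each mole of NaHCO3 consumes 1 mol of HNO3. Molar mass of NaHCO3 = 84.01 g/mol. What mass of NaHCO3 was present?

1.33 g

Total n(HNO3) added = 0.4831 x 0.03906 = 0.01887 mol.
n(NaOH) used = 0.3901 x 0.007870 = 0.003070 mol, which equals the excess n(HNO3).
So n(HNO3) consumed by the sample = 0.01887 - 0.003070 = 0.01580 mol.
n(NaHCO3) = 0.01580 / 1 = 0.01580 mol.
mass = 0.01580 mol x 84.01 g/mol = 1.33 g.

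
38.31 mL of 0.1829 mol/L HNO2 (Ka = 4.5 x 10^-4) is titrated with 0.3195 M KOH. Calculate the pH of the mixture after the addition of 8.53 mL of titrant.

Initial n(HNO2) = 0.1829 x 0.03831 = 0.007007 mol.
n(KOH) added = 0.3195 x 0.008530 = 0.002725 mol, converting that many moles of HNO2 to NO2-.
Remaining n(HNO2) = 0.004282 mol; n(NO2-) = 0.002725 mol.
By Henderson-Hasselbalch, pH = pKa + log([A^-]/[HA]) = 3.35 + log(0.002725/0.004282) = 3.35 + (-0.20) = 3.15.

3.15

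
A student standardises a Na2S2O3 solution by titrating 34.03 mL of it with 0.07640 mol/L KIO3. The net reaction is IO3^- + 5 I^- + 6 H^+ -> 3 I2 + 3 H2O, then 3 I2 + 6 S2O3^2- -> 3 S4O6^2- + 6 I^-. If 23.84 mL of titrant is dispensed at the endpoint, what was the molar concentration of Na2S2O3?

0.321 M

n(KIO3) = 0.07640 x 0.02384 = 0.001821 mol.
From the balanced equation, 1 mol KIO3 reacts with 6 mol Na2S2O3, so n(Na2S2O3) = 0.001821 x 6/1 = 0.01093 mol.
[Na2S2O3] = 0.01093 / 0.03403 L = 0.321 M.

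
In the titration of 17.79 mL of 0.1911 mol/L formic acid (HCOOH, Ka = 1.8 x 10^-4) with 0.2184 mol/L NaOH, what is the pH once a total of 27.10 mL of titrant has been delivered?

12.75

n(acid) = 0.1911 x 0.01779 = 0.003400 mol; n(NaOH) added = 0.2184 x 0.02710 = 0.005919 mol.
Base is in excess by 0.005919 - 0.003400 = 0.002519 mol in a total volume of 0.04489 L.
[OH^-] = 0.002519/0.04489 = 0.05611 M, so pOH = 1.25 and pH = 14.00 - 1.25 = 12.75.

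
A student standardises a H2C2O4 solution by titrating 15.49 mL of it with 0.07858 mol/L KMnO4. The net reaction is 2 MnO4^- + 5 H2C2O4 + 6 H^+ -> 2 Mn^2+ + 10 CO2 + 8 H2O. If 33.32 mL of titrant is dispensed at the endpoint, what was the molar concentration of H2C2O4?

n(KMnO4) = 0.07858 x 0.03332 = 0.002618 mol.
From the balanced equation, 2 mol KMnO4 reacts with 5 mol H2C2O4, so n(H2C2O4) = 0.002618 x 5/2 = 0.006546 mol.
[H2C2O4] = 0.006546 / 0.01549 L = 0.423 M.

0.423 M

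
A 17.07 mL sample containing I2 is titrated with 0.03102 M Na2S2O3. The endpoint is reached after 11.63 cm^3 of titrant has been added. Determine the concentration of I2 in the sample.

n(Na2S2O3) = 0.03102 x 0.01163 = 0.0003608 mol.
From the balanced equation, 2 mol Na2S2O3 reacts with 1 mol I2, so n(I2) = 0.0003608 x 1/2 = 0.0001804 mol.
[I2] = 0.0001804 / 0.01707 L = 0.0106 M.

0.0106 M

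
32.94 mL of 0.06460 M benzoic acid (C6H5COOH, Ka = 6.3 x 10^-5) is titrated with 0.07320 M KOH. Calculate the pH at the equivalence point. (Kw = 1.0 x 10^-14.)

n(C6H5COOH) = 0.06460 x 0.03294 = 0.002128 mol; V(KOH) at equivalence = 0.002128/0.07320 = 0.02907 L.
At equivalence all the acid is converted to C6H5COO-; total volume = 0.03294 + 0.02907 = 0.06201 L, so [C6H5COO-] = 0.002128/0.06201 = 0.03432 M.
Kb = Kw/Ka = 1.0e-14 / 6.3 x 10^-5 = 1.59e-10.
[OH^-] = sqrt(Kb x [C6H5COO-]) = sqrt(1.59e-10 x 0.03432) = 2.33e-6 M.
pOH = 5.63, so pH = 14.00 - 5.63 = 8.37.

8.37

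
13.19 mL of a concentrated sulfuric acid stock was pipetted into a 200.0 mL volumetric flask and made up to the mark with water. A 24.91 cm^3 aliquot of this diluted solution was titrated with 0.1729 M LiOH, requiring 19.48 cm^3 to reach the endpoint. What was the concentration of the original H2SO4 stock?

n(LiOH) = 0.1729 x 0.01948 = 0.003368 mol.
n(H2SO4) in the aliquot = 0.003368 x 1/2 = 0.001684 mol.
[diluted H2SO4] = 0.001684 / 0.02491 = 0.06761 M.
Dilution factor = 200.0/13.19 = 15.16, so [stock] = 0.06761 x 15.16 = 1.03 M.

1.03 M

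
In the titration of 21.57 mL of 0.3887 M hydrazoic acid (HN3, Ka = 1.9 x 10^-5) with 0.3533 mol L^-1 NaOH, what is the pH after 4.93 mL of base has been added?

Initial n(HN3) = 0.3887 x 0.02157 = 0.008384 mol.
n(NaOH) added = 0.3533 x 0.004930 = 0.001742 mol, converting that many moles of HN3 to N3-.
Remaining n(HN3) = 0.006642 mol; n(N3-) = 0.001742 mol.
By Henderson-Hasselbalch, pH = pKa + log([A^-]/[HA]) = 4.72 + log(0.001742/0.006642) = 4.72 + (-0.58) = 4.14.

4.14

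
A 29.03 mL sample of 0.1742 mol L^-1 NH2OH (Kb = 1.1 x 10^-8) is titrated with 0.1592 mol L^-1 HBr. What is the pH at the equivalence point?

3.56

n(NH2OH) = 0.1742 x 0.02903 = 0.005057 mol; V(HBr) at equivalence = 0.005057/0.1592 = 0.03177 L.
At equivalence the base is fully converted to NH3OH+; total volume = 0.06080 L, so [NH3OH+] = 0.005057/0.06080 = 0.08318 M.
Ka(NH3OH+) = Kw/Kb = 1.0e-14 / 1.1 x 10^-8 = 9.09e-7.
[H^+] = sqrt(Ka x [NH3OH+]) = sqrt(9.09e-7 x 0.08318) = 0.000275 M.
pH = -log(0.000275) = 3.56.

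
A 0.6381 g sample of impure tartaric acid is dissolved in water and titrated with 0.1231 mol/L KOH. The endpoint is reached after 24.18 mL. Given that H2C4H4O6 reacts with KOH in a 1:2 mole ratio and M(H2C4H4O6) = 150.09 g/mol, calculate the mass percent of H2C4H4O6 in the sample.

n(KOH) = 0.1231 x 0.02418 = 0.002977 mol.
n(H2C4H4O6) = 0.002977 / 2 = 0.001488 mol.
mass of H2C4H4O6 = 0.001488 x 150.09 = 0.2234 g.
% purity = 0.2234 / 0.6381 x 100 = 35.0%.

35.0%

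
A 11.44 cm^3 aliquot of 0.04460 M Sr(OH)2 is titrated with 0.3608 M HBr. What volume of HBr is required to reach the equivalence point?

n(Sr(OH)2) = 0.04460 mol/L x 0.01144 L = 0.0005102 mol.
The neutralisation is 1 Sr(OH)2 : 2 HBr, so n(HBr) = 0.0005102 x 2/1 = 0.001020 mol.
V(HBr) = 0.001020 / 0.3608 = 0.002828 L = 2.83 mL.

2.83 mL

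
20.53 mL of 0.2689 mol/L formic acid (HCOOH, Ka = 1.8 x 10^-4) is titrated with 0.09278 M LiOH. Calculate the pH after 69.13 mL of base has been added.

12.00

n(acid) = 0.2689 x 0.02053 = 0.005521 mol; n(LiOH) added = 0.09278 x 0.06913 = 0.006414 mol.
Base is in excess by 0.006414 - 0.005521 = 0.0008934 mol in a total volume of 0.08966 L.
[OH^-] = 0.0008934/0.08966 = 0.009964 M, so pOH = 2.00 and pH = 14.00 - 2.00 = 12.00.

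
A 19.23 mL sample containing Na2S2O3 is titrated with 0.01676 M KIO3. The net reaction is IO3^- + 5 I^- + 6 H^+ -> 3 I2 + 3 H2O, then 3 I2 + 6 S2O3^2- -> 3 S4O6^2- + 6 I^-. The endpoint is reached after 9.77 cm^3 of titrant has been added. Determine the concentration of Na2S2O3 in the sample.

0.0511 M

n(KIO3) = 0.01676 x 0.009770 = 0.0001637 mol.
From the balanced equation, 1 mol KIO3 reacts with 6 mol Na2S2O3, so n(Na2S2O3) = 0.0001637 x 6/1 = 0.0009825 mol.
[Na2S2O3] = 0.0009825 / 0.01923 L = 0.0511 M.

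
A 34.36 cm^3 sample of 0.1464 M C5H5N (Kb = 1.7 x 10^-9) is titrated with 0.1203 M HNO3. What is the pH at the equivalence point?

3.21

n(C5H5N) = 0.1464 x 0.03436 = 0.005030 mol; V(HNO3) at equivalence = 0.005030/0.1203 = 0.04181 L.
At equivalence the base is fully converted to C5H5NH+; total volume = 0.07617 L, so [C5H5NH+] = 0.005030/0.07617 = 0.06604 M.
Ka(C5H5NH+) = Kw/Kb = 1.0e-14 / 1.7 x 10^-9 = 5.88e-6.
[H^+] = sqrt(Ka x [C5H5NH+]) = sqrt(5.88e-6 x 0.06604) = 0.000623 M.
pH = -log(0.000623) = 3.21.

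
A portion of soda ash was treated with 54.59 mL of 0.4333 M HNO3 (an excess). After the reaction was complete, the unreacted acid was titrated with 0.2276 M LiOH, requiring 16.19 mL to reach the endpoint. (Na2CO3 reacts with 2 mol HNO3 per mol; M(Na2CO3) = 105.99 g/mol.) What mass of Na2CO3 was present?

1.06 g

Total n(HNO3) added = 0.4333 x 0.05459 = 0.02365 mol.
n(LiOH) used = 0.2276 x 0.01619 = 0.003685 mol, which equals the excess n(HNO3).
So n(HNO3) consumed by the sample = 0.02365 - 0.003685 = 0.01997 mol.
n(Na2CO3) = 0.01997 / 2 = 0.009985 mol.
mass = 0.009985 mol x 105.99 g/mol = 1.06 g.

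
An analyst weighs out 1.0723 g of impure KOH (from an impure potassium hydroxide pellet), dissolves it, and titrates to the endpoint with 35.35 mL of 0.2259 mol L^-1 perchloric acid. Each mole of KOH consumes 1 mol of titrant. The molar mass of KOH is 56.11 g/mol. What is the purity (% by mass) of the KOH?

n(HClO4) = 0.2259 x 0.03535 = 0.007986 mol.
n(KOH) = 0.007986 / 1 = 0.007986 mol.
mass of KOH = 0.007986 x 56.11 = 0.4481 g.
% purity = 0.4481 / 1.0723 x 100 = 41.8%.

41.8%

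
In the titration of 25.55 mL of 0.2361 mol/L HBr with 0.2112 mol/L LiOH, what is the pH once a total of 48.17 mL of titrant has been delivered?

12.75

n(acid) = 0.2361 x 0.02555 = 0.006032 mol; n(LiOH) added = 0.2112 x 0.04817 = 0.01017 mol.
Base is in excess by 0.01017 - 0.006032 = 0.004141 mol in a total volume of 0.07372 L.
[OH^-] = 0.004141/0.07372 = 0.05617 M, so pOH = 1.25 and pH = 14.00 - 1.25 = 12.75.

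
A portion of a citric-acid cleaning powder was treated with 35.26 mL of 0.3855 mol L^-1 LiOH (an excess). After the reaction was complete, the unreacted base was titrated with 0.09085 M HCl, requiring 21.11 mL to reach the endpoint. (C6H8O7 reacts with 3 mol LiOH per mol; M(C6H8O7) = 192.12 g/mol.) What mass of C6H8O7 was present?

Total n(LiOH) added = 0.3855 x 0.03526 = 0.01359 mol.
n(HCl) used = 0.09085 x 0.02111 = 0.001918 mol, which equals the excess n(LiOH).
So n(LiOH) consumed by the sample = 0.01359 - 0.001918 = 0.01167 mol.
n(C6H8O7) = 0.01167 / 3 = 0.003892 mol.
mass = 0.003892 mol x 192.12 g/mol = 0.748 g.

0.748 g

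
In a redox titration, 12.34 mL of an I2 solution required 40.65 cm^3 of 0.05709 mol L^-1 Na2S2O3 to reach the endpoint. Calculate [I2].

n(Na2S2O3) = 0.05709 x 0.04065 = 0.002321 mol.
From the balanced equation, 2 mol Na2S2O3 reacts with 1 mol I2, so n(I2) = 0.002321 x 1/2 = 0.001160 mol.
[I2] = 0.001160 / 0.01234 L = 0.0940 M.

0.0940 M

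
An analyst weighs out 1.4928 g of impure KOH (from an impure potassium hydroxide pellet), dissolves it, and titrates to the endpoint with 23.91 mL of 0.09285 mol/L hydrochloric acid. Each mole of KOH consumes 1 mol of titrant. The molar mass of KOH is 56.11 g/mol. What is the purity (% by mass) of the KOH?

8.34%

n(HCl) = 0.09285 x 0.02391 = 0.002220 mol.
n(KOH) = 0.002220 / 1 = 0.002220 mol.
mass of KOH = 0.002220 x 56.11 = 0.1246 g.
% purity = 0.1246 / 1.4928 x 100 = 8.34%.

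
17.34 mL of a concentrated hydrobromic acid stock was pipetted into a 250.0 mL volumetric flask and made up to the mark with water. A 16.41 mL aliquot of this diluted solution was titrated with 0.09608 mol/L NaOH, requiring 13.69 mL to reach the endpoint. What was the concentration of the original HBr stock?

n(NaOH) = 0.09608 x 0.01369 = 0.001315 mol.
n(HBr) in the aliquot = 0.001315 mol.
[diluted HBr] = 0.001315 / 0.01641 = 0.08015 M.
Dilution factor = 250.0/17.34 = 14.42, so [stock] = 0.08015 x 14.42 = 1.16 M.

1.16 M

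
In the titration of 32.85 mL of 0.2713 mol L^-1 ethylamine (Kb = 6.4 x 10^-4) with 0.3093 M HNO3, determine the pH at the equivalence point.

5.82

n(C2H5NH2) = 0.2713 x 0.03285 = 0.008912 mol; V(HNO3) at equivalence = 0.008912/0.3093 = 0.02881 L.
At equivalence the base is fully converted to C2H5NH3+; total volume = 0.06166 L, so [C2H5NH3+] = 0.008912/0.06166 = 0.1445 M.
Ka(C2H5NH3+) = Kw/Kb = 1.0e-14 / 6.4 x 10^-4 = 1.56e-11.
[H^+] = sqrt(Ka x [C2H5NH3+]) = sqrt(1.56e-11 x 0.1445) = 1.50e-6 M.
pH = -log(1.50e-6) = 5.82.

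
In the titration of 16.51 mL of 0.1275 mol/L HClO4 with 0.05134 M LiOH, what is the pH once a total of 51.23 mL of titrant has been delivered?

n(acid) = 0.1275 x 0.01651 = 0.002105 mol; n(LiOH) added = 0.05134 x 0.05123 = 0.002630 mol.
Base is in excess by 0.002630 - 0.002105 = 0.0005251 mol in a total volume of 0.06774 L.
[OH^-] = 0.0005251/0.06774 = 0.007752 M, so pOH = 2.11 and pH = 14.00 - 2.11 = 11.89.

11.89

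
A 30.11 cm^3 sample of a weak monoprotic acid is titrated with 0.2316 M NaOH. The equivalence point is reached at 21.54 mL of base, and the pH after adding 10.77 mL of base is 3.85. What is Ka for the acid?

1.4 x 10^-4

10.77 mL is half of the equivalence volume, so this is the half-equivalence point where [HA] = [A^-].
At half-equivalence pH = pKa, so pKa = 3.85.
Ka = 10^(-3.85) = 1.4 x 10^-4.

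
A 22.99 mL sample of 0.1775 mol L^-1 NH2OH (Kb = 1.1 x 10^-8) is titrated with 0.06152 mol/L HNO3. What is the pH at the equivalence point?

3.69

n(NH2OH) = 0.1775 x 0.02299 = 0.004081 mol; V(HNO3) at equivalence = 0.004081/0.06152 = 0.06633 L.
At equivalence the base is fully converted to NH3OH+; total volume = 0.08932 L, so [NH3OH+] = 0.004081/0.08932 = 0.04569 M.
Ka(NH3OH+) = Kw/Kb = 1.0e-14 / 1.1 x 10^-8 = 9.09e-7.
[H^+] = sqrt(Ka x [NH3OH+]) = sqrt(9.09e-7 x 0.04569) = 0.000204 M.
pH = -log(0.000204) = 3.69.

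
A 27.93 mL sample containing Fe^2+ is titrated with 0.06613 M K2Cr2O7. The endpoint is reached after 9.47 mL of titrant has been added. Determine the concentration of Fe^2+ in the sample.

0.135 M

n(K2Cr2O7) = 0.06613 x 0.009470 = 0.0006263 mol.
From the balanced equation, 1 mol K2Cr2O7 reacts with 6 mol Fe^2+, so n(Fe^2+) = 0.0006263 x 6/1 = 0.003758 mol.
[Fe^2+] = 0.003758 / 0.02793 L = 0.135 M.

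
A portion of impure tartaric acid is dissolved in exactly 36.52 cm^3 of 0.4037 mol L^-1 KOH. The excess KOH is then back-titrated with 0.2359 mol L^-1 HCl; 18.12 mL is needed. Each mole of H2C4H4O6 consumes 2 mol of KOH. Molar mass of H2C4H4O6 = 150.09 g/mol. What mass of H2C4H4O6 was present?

0.786 g

Total n(KOH) added = 0.4037 x 0.03652 = 0.01474 mol.
n(HCl) used = 0.2359 x 0.01812 = 0.004275 mol, which equals the excess n(KOH).
So n(KOH) consumed by the sample = 0.01474 - 0.004275 = 0.01047 mol.
n(H2C4H4O6) = 0.01047 / 2 = 0.005234 mol.
mass = 0.005234 mol x 150.09 g/mol = 0.786 g.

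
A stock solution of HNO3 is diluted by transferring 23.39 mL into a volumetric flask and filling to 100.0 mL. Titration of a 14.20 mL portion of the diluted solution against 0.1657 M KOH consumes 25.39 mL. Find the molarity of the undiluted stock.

1.27 M

n(KOH) = 0.1657 x 0.02539 = 0.004207 mol.
n(HNO3) in the aliquot = 0.004207 mol.
[diluted HNO3] = 0.004207 / 0.01420 = 0.2963 M.
Dilution factor = 100.0/23.39 = 4.275, so [stock] = 0.2963 x 4.275 = 1.27 M.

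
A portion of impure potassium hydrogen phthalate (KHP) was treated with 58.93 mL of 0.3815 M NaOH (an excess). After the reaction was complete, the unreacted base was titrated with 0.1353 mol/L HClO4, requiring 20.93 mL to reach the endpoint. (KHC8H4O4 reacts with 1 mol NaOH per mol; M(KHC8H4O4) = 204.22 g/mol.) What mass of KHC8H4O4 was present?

4.01 g

Total n(NaOH) added = 0.3815 x 0.05893 = 0.02248 mol.
n(HClO4) used = 0.1353 x 0.02093 = 0.002832 mol, which equals the excess n(NaOH).
So n(NaOH) consumed by the sample = 0.02248 - 0.002832 = 0.01965 mol.
n(KHC8H4O4) = 0.01965 / 1 = 0.01965 mol.
mass = 0.01965 mol x 204.22 g/mol = 4.01 g.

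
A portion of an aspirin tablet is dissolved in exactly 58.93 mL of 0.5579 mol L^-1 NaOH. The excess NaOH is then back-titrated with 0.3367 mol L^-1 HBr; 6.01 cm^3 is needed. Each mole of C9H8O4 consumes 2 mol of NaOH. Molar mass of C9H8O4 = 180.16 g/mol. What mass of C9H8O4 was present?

2.78 g

Total n(NaOH) added = 0.5579 x 0.05893 = 0.03288 mol.
n(HBr) used = 0.3367 x 0.006010 = 0.002024 mol, which equals the excess n(NaOH).
So n(NaOH) consumed by the sample = 0.03288 - 0.002024 = 0.03085 mol.
n(C9H8O4) = 0.03085 / 2 = 0.01543 mol.
mass = 0.01543 mol x 180.16 g/mol = 2.78 g.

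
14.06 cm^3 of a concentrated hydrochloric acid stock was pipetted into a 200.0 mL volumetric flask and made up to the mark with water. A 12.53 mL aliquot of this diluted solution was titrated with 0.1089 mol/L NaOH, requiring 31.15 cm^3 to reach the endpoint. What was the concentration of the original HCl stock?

n(NaOH) = 0.1089 x 0.03115 = 0.003392 mol.
n(HCl) in the aliquot = 0.003392 mol.
[diluted HCl] = 0.003392 / 0.01253 = 0.2707 M.
Dilution factor = 200.0/14.06 = 14.22, so [stock] = 0.2707 x 14.22 = 3.85 M.

3.85 M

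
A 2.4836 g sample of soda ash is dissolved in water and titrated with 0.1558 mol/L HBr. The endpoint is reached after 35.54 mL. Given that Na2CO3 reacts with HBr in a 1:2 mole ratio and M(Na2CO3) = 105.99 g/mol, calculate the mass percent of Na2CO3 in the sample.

n(HBr) = 0.1558 x 0.03554 = 0.005537 mol.
n(Na2CO3) = 0.005537 / 2 = 0.002769 mol.
mass of Na2CO3 = 0.002769 x 105.99 = 0.2934 g.
% purity = 0.2934 / 2.4836 x 100 = 11.8%.

11.8%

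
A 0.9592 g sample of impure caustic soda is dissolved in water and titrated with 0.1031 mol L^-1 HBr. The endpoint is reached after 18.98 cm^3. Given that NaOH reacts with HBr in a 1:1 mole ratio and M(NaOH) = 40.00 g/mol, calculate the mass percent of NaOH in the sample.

n(HBr) = 0.1031 x 0.01898 = 0.001957 mol.
n(NaOH) = 0.001957 / 1 = 0.001957 mol.
mass of NaOH = 0.001957 x 40.00 = 0.07827 g.
% purity = 0.07827 / 0.9592 x 100 = 8.16%.

8.16%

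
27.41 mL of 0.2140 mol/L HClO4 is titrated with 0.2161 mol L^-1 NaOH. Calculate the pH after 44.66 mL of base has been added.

n(acid) = 0.2140 x 0.02741 = 0.005866 mol; n(NaOH) added = 0.2161 x 0.04466 = 0.009651 mol.
Base is in excess by 0.009651 - 0.005866 = 0.003785 mol in a total volume of 0.07207 L.
[OH^-] = 0.003785/0.07207 = 0.05252 M, so pOH = 1.28 and pH = 14.00 - 1.28 = 12.72.

12.72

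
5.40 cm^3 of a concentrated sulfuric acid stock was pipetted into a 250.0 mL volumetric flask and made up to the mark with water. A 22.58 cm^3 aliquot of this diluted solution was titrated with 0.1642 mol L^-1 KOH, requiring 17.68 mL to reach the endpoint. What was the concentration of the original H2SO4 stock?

n(KOH) = 0.1642 x 0.01768 = 0.002903 mol.
n(H2SO4) in the aliquot = 0.002903 x 1/2 = 0.001452 mol.
[diluted H2SO4] = 0.001452 / 0.02258 = 0.06428 M.
Dilution factor = 250.0/5.400 = 46.30, so [stock] = 0.06428 x 46.30 = 2.98 M.

2.98 M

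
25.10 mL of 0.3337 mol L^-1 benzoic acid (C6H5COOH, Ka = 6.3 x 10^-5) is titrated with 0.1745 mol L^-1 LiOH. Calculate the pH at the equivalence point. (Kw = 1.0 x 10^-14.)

n(C6H5COOH) = 0.3337 x 0.02510 = 0.008376 mol; V(LiOH) at equivalence = 0.008376/0.1745 = 0.04800 L.
At equivalence all the acid is converted to C6H5COO-; total volume = 0.02510 + 0.04800 = 0.07310 L, so [C6H5COO-] = 0.008376/0.07310 = 0.1146 M.
Kb = Kw/Ka = 1.0e-14 / 6.3 x 10^-5 = 1.59e-10.
[OH^-] = sqrt(Kb x [C6H5COO-]) = sqrt(1.59e-10 x 0.1146) = 4.26e-6 M.
pOH = 5.37, so pH = 14.00 - 5.37 = 8.63.

8.63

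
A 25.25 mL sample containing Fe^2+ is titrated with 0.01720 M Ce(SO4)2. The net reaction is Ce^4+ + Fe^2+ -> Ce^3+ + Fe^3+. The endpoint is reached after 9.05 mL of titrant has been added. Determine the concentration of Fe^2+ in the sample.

0.00616 M

n(Ce(SO4)2) = 0.01720 x 0.009050 = 0.0001557 mol.
From the balanced equation, 1 mol Ce(SO4)2 reacts with 1 mol Fe^2+, so n(Fe^2+) = 0.0001557 x 1/1 = 0.0001557 mol.
[Fe^2+] = 0.0001557 / 0.02525 L = 0.00616 M.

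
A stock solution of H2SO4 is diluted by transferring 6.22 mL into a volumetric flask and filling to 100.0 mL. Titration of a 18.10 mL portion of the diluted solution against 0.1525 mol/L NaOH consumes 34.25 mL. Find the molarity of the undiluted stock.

n(NaOH) = 0.1525 x 0.03425 = 0.005223 mol.
n(H2SO4) in the aliquot = 0.005223 x 1/2 = 0.002612 mol.
[diluted H2SO4] = 0.002612 / 0.01810 = 0.1443 M.
Dilution factor = 100.0/6.220 = 16.08, so [stock] = 0.1443 x 16.08 = 2.32 M.

2.32 M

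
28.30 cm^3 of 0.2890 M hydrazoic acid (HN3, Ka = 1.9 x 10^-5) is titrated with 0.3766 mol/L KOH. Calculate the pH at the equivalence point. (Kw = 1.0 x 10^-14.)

n(HN3) = 0.2890 x 0.02830 = 0.008179 mol; V(KOH) at equivalence = 0.008179/0.3766 = 0.02172 L.
At equivalence all the acid is converted to N3-; total volume = 0.02830 + 0.02172 = 0.05002 L, so [N3-] = 0.008179/0.05002 = 0.1635 M.
Kb = Kw/Ka = 1.0e-14 / 1.9 x 10^-5 = 5.26e-10.
[OH^-] = sqrt(Kb x [N3-]) = sqrt(5.26e-10 x 0.1635) = 9.28e-6 M.
pOH = 5.03, so pH = 14.00 - 5.03 = 8.97.

8.97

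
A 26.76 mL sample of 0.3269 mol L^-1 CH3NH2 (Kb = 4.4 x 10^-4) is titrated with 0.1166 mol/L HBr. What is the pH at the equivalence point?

n(CH3NH2) = 0.3269 x 0.02676 = 0.008748 mol; V(HBr) at equivalence = 0.008748/0.1166 = 0.07502 L.
At equivalence the base is fully converted to CH3NH3+; total volume = 0.1018 L, so [CH3NH3+] = 0.008748/0.1018 = 0.08594 M.
Ka(CH3NH3+) = Kw/Kb = 1.0e-14 / 4.4 x 10^-4 = 2.27e-11.
[H^+] = sqrt(Ka x [CH3NH3+]) = sqrt(2.27e-11 x 0.08594) = 1.40e-6 M.
pH = -log(1.40e-6) = 5.85.

5.85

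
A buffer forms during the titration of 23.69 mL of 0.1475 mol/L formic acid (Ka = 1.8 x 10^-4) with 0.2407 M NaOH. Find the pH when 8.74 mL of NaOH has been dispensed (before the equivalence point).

Initial n(HCOOH) = 0.1475 x 0.02369 = 0.003494 mol.
n(NaOH) added = 0.2407 x 0.008740 = 0.002104 mol, converting that many moles of HCOOH to HCOO-.
Remaining n(HCOOH) = 0.001391 mol; n(HCOO-) = 0.002104 mol.
By Henderson-Hasselbalch, pH = pKa + log([A^-]/[HA]) = 3.74 + log(0.002104/0.001391) = 3.74 + (+0.18) = 3.92.

3.92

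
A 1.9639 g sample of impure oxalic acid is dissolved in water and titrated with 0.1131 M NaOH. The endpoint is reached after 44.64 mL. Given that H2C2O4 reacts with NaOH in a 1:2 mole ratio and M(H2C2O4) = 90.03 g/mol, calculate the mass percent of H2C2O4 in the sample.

n(NaOH) = 0.1131 x 0.04464 = 0.005049 mol.
n(H2C2O4) = 0.005049 / 2 = 0.002524 mol.
mass of H2C2O4 = 0.002524 x 90.03 = 0.2273 g.
% purity = 0.2273 / 1.9639 x 100 = 11.6%.

11.6%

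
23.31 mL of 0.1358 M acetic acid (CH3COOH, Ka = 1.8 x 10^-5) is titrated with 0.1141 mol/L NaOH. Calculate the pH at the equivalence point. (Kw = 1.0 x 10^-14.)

n(CH3COOH) = 0.1358 x 0.02331 = 0.003165 mol; V(NaOH) at equivalence = 0.003165/0.1141 = 0.02774 L.
At equivalence all the acid is converted to CH3COO-; total volume = 0.02331 + 0.02774 = 0.05105 L, so [CH3COO-] = 0.003165/0.05105 = 0.06200 M.
Kb = Kw/Ka = 1.0e-14 / 1.8 x 10^-5 = 5.56e-10.
[OH^-] = sqrt(Kb x [CH3COO-]) = sqrt(5.56e-10 x 0.06200) = 5.87e-6 M.
pOH = 5.23, so pH = 14.00 - 5.23 = 8.77.

8.77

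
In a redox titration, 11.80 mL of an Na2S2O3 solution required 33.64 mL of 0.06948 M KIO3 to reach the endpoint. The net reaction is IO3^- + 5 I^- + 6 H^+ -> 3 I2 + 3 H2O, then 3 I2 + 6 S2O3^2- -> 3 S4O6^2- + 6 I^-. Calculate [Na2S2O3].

n(KIO3) = 0.06948 x 0.03364 = 0.002337 mol.
From the balanced equation, 1 mol KIO3 reacts with 6 mol Na2S2O3, so n(Na2S2O3) = 0.002337 x 6/1 = 0.01402 mol.
[Na2S2O3] = 0.01402 / 0.01180 L = 1.19 M.

1.19 M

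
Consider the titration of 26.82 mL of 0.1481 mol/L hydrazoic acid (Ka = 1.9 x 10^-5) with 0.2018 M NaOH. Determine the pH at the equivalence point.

8.83

n(HN3) = 0.1481 x 0.02682 = 0.003972 mol; V(NaOH) at equivalence = 0.003972/0.2018 = 0.01968 L.
At equivalence all the acid is converted to N3-; total volume = 0.02682 + 0.01968 = 0.04650 L, so [N3-] = 0.003972/0.04650 = 0.08541 M.
Kb = Kw/Ka = 1.0e-14 / 1.9 x 10^-5 = 5.26e-10.
[OH^-] = sqrt(Kb x [N3-]) = sqrt(5.26e-10 x 0.08541) = 6.70e-6 M.
pOH = 5.17, so pH = 14.00 - 5.17 = 8.83.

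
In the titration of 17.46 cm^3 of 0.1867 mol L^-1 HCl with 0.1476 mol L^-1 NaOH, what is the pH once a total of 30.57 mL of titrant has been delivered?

12.42

n(acid) = 0.1867 x 0.01746 = 0.003260 mol; n(NaOH) added = 0.1476 x 0.03057 = 0.004512 mol.
Base is in excess by 0.004512 - 0.003260 = 0.001252 mol in a total volume of 0.04803 L.
[OH^-] = 0.001252/0.04803 = 0.02607 M, so pOH = 1.58 and pH = 14.00 - 1.58 = 12.42.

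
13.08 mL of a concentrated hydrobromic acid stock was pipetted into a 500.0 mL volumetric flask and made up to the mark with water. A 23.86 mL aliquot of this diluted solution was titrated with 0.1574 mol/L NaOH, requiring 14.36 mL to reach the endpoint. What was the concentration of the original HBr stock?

3.62 M

n(NaOH) = 0.1574 x 0.01436 = 0.002260 mol.
n(HBr) in the aliquot = 0.002260 mol.
[diluted HBr] = 0.002260 / 0.02386 = 0.09473 M.
Dilution factor = 500.0/13.08 = 38.23, so [stock] = 0.09473 x 38.23 = 3.62 M.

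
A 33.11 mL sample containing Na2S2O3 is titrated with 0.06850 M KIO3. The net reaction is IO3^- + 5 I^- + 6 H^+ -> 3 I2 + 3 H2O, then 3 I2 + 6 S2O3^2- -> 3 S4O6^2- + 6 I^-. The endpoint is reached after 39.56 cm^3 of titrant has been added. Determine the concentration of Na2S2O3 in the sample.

n(KIO3) = 0.06850 x 0.03956 = 0.002710 mol.
From the balanced equation, 1 mol KIO3 reacts with 6 mol Na2S2O3, so n(Na2S2O3) = 0.002710 x 6/1 = 0.01626 mol.
[Na2S2O3] = 0.01626 / 0.03311 L = 0.491 M.

0.491 M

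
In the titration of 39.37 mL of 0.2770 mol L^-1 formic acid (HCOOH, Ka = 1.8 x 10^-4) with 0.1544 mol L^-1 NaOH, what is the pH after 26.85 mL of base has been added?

3.53

Initial n(HCOOH) = 0.2770 x 0.03937 = 0.01091 mol.
n(NaOH) added = 0.1544 x 0.02685 = 0.004146 mol, converting that many moles of HCOOH to HCOO-.
Remaining n(HCOOH) = 0.006760 mol; n(HCOO-) = 0.004146 mol.
By Henderson-Hasselbalch, pH = pKa + log([A^-]/[HA]) = 3.74 + log(0.004146/0.006760) = 3.74 + (-0.21) = 3.53.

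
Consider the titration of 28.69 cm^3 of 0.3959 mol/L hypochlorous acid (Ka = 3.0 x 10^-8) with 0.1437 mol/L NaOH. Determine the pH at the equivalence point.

n(HClO) = 0.3959 x 0.02869 = 0.01136 mol; V(NaOH) at equivalence = 0.01136/0.1437 = 0.07904 L.
At equivalence all the acid is converted to ClO-; total volume = 0.02869 + 0.07904 = 0.1077 L, so [ClO-] = 0.01136/0.1077 = 0.1054 M.
Kb = Kw/Ka = 1.0e-14 / 3.0 x 10^-8 = 3.33e-7.
[OH^-] = sqrt(Kb x [ClO-]) = sqrt(3.33e-7 x 0.1054) = 0.000187 M.
pOH = 3.73, so pH = 14.00 - 3.73 = 10.27.

10.27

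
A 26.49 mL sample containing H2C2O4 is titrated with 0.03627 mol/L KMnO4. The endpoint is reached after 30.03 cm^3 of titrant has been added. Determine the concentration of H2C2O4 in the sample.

n(KMnO4) = 0.03627 x 0.03003 = 0.001089 mol.
From the balanced equation, 2 mol KMnO4 reacts with 5 mol H2C2O4, so n(H2C2O4) = 0.001089 x 5/2 = 0.002723 mol.
[H2C2O4] = 0.002723 / 0.02649 L = 0.103 M.

0.103 M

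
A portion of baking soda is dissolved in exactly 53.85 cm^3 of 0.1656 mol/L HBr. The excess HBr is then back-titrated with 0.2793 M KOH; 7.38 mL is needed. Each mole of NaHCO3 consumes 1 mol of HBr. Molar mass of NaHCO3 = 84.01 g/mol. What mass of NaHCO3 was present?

0.576 g

Total n(HBr) added = 0.1656 x 0.05385 = 0.008918 mol.
n(KOH) used = 0.2793 x 0.007380 = 0.002061 mol, which equals the excess n(HBr).
So n(HBr) consumed by the sample = 0.008918 - 0.002061 = 0.006856 mol.
n(NaHCO3) = 0.006856 / 1 = 0.006856 mol.
mass = 0.006856 mol x 84.01 g/mol = 0.576 g.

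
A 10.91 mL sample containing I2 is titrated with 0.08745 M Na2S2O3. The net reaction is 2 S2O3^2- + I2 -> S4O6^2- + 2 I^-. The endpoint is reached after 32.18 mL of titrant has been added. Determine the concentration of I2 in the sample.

n(Na2S2O3) = 0.08745 x 0.03218 = 0.002814 mol.
From the balanced equation, 2 mol Na2S2O3 reacts with 1 mol I2, so n(I2) = 0.002814 x 1/2 = 0.001407 mol.
[I2] = 0.001407 / 0.01091 L = 0.129 M.

0.129 M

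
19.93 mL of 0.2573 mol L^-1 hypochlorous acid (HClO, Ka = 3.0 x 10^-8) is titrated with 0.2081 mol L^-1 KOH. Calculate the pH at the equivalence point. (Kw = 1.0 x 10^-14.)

n(HClO) = 0.2573 x 0.01993 = 0.005128 mol; V(KOH) at equivalence = 0.005128/0.2081 = 0.02464 L.
At equivalence all the acid is converted to ClO-; total volume = 0.01993 + 0.02464 = 0.04457 L, so [ClO-] = 0.005128/0.04457 = 0.1150 M.
Kb = Kw/Ka = 1.0e-14 / 3.0 x 10^-8 = 3.33e-7.
[OH^-] = sqrt(Kb x [ClO-]) = sqrt(3.33e-7 x 0.1150) = 0.000196 M.
pOH = 3.71, so pH = 14.00 - 3.71 = 10.29.

10.29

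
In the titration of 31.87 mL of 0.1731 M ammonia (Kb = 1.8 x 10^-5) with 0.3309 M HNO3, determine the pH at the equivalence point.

n(NH3) = 0.1731 x 0.03187 = 0.005517 mol; V(HNO3) at equivalence = 0.005517/0.3309 = 0.01667 L.
At equivalence the base is fully converted to NH4+; total volume = 0.04854 L, so [NH4+] = 0.005517/0.04854 = 0.1136 M.
Ka(NH4+) = Kw/Kb = 1.0e-14 / 1.8 x 10^-5 = 5.56e-10.
[H^+] = sqrt(Ka x [NH4+]) = sqrt(5.56e-10 x 0.1136) = 7.95e-6 M.
pH = -log(7.95e-6) = 5.10.

5.10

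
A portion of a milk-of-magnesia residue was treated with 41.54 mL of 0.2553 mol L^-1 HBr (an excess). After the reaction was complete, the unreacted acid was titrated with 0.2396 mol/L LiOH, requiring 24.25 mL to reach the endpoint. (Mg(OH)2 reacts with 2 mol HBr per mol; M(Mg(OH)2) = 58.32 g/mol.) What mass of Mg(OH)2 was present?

0.140 g

Total n(HBr) added = 0.2553 x 0.04154 = 0.01061 mol.
n(LiOH) used = 0.2396 x 0.02425 = 0.005810 mol, which equals the excess n(HBr).
So n(HBr) consumed by the sample = 0.01061 - 0.005810 = 0.004795 mol.
n(Mg(OH)2) = 0.004795 / 2 = 0.002397 mol.
mass = 0.002397 mol x 58.32 g/mol = 0.140 g.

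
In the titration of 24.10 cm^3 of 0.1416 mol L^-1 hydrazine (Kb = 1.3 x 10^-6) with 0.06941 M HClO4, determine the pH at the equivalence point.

4.72

n(N2H4) = 0.1416 x 0.02410 = 0.003413 mol; V(HClO4) at equivalence = 0.003413/0.06941 = 0.04917 L.
At equivalence the base is fully converted to N2H5+; total volume = 0.07327 L, so [N2H5+] = 0.003413/0.07327 = 0.04658 M.
Ka(N2H5+) = Kw/Kb = 1.0e-14 / 1.3 x 10^-6 = 7.69e-9.
[H^+] = sqrt(Ka x [N2H5+]) = sqrt(7.69e-9 x 0.04658) = 1.89e-5 M.
pH = -log(1.89e-5) = 4.72.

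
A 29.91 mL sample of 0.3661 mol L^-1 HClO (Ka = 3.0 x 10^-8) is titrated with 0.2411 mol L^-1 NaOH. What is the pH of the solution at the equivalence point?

10.34

n(HClO) = 0.3661 x 0.02991 = 0.01095 mol; V(NaOH) at equivalence = 0.01095/0.2411 = 0.04542 L.
At equivalence all the acid is converted to ClO-; total volume = 0.02991 + 0.04542 = 0.07533 L, so [ClO-] = 0.01095/0.07533 = 0.1454 M.
Kb = Kw/Ka = 1.0e-14 / 3.0 x 10^-8 = 3.33e-7.
[OH^-] = sqrt(Kb x [ClO-]) = sqrt(3.33e-7 x 0.1454) = 0.000220 M.
pOH = 3.66, so pH = 14.00 - 3.66 = 10.34.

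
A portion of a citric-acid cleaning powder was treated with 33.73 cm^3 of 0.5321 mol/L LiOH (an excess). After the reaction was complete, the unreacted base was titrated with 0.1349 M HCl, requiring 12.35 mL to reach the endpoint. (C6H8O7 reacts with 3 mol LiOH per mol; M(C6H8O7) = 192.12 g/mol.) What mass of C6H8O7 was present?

Total n(LiOH) added = 0.5321 x 0.03373 = 0.01795 mol.
n(HCl) used = 0.1349 x 0.01235 = 0.001666 mol, which equals the excess n(LiOH).
So n(LiOH) consumed by the sample = 0.01795 - 0.001666 = 0.01628 mol.
n(C6H8O7) = 0.01628 / 3 = 0.005427 mol.
mass = 0.005427 mol x 192.12 g/mol = 1.04 g.

1.04 g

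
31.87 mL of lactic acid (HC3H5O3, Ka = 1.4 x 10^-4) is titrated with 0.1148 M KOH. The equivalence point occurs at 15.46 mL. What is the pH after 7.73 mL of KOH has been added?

3.85

7.73 mL is exactly half the equivalence volume (15.46/2), i.e. the half-equivalence point.
There, n(HA) = n(A^-), so pH = pKa = -log(1.4 x 10^-4) = 3.85.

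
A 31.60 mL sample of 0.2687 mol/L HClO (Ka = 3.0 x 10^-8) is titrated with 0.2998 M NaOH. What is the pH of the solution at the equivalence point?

10.34

n(HClO) = 0.2687 x 0.03160 = 0.008491 mol; V(NaOH) at equivalence = 0.008491/0.2998 = 0.02832 L.
At equivalence all the acid is converted to ClO-; total volume = 0.03160 + 0.02832 = 0.05992 L, so [ClO-] = 0.008491/0.05992 = 0.1417 M.
Kb = Kw/Ka = 1.0e-14 / 3.0 x 10^-8 = 3.33e-7.
[OH^-] = sqrt(Kb x [ClO-]) = sqrt(3.33e-7 x 0.1417) = 0.000217 M.
pOH = 3.66, so pH = 14.00 - 3.66 = 10.34.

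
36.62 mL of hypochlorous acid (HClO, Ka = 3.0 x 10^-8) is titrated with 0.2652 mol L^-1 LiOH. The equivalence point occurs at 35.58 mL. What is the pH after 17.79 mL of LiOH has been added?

7.52

17.79 mL is exactly half the equivalence volume (35.58/2), i.e. the half-equivalence point.
There, n(HA) = n(A^-), so pH = pKa = -log(3.0 x 10^-8) = 7.52.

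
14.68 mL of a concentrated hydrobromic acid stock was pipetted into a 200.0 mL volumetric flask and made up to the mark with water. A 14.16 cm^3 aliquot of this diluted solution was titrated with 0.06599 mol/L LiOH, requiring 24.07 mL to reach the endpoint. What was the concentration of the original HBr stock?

n(LiOH) = 0.06599 x 0.02407 = 0.001588 mol.
n(HBr) in the aliquot = 0.001588 mol.
[diluted HBr] = 0.001588 / 0.01416 = 0.1122 M.
Dilution factor = 200.0/14.68 = 13.62, so [stock] = 0.1122 x 13.62 = 1.53 M.

1.53 M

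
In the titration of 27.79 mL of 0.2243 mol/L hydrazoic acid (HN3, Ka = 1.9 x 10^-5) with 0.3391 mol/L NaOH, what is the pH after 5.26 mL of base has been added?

Initial n(HN3) = 0.2243 x 0.02779 = 0.006233 mol.
n(NaOH) added = 0.3391 x 0.005260 = 0.001784 mol, converting that many moles of HN3 to N3-.
Remaining n(HN3) = 0.004450 mol; n(N3-) = 0.001784 mol.
By Henderson-Hasselbalch, pH = pKa + log([A^-]/[HA]) = 4.72 + log(0.001784/0.004450) = 4.72 + (-0.40) = 4.32.

4.32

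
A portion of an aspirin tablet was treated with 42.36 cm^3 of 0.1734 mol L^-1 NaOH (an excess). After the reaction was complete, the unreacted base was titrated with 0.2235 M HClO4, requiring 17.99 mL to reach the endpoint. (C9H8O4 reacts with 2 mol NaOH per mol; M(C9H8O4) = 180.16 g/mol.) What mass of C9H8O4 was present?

0.299 g

Total n(NaOH) added = 0.1734 x 0.04236 = 0.007345 mol.
n(HClO4) used = 0.2235 x 0.01799 = 0.004021 mol, which equals the excess n(NaOH).
So n(NaOH) consumed by the sample = 0.007345 - 0.004021 = 0.003324 mol.
n(C9H8O4) = 0.003324 / 2 = 0.001662 mol.
mass = 0.001662 mol x 180.16 g/mol = 0.299 g.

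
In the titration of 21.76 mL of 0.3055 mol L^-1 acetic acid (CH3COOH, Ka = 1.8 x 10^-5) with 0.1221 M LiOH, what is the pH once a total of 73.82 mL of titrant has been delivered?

n(acid) = 0.3055 x 0.02176 = 0.006648 mol; n(LiOH) added = 0.1221 x 0.07382 = 0.009013 mol.
Base is in excess by 0.009013 - 0.006648 = 0.002366 mol in a total volume of 0.09558 L.
[OH^-] = 0.002366/0.09558 = 0.02475 M, so pOH = 1.61 and pH = 14.00 - 1.61 = 12.39.

12.39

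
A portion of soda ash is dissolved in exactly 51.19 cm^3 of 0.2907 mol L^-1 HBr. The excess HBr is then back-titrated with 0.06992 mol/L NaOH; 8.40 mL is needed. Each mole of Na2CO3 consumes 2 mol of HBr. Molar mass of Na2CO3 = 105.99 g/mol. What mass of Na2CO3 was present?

0.757 g

Total n(HBr) added = 0.2907 x 0.05119 = 0.01488 mol.
n(NaOH) used = 0.06992 x 0.008400 = 0.0005873 mol, which equals the excess n(HBr).
So n(HBr) consumed by the sample = 0.01488 - 0.0005873 = 0.01429 mol.
n(Na2CO3) = 0.01429 / 2 = 0.007147 mol.
mass = 0.007147 mol x 105.99 g/mol = 0.757 g.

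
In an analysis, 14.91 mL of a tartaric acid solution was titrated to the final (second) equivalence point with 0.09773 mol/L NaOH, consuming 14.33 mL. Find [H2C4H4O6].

n(NaOH) = 0.09773 x 0.01433 = 0.001400 mol.
At the final (second) equivalence point, 2 mol OH^- react per mol H2C4H4O6, so n(H2C4H4O6) = 0.001400 / 2 = 0.0007002 mol.
[H2C4H4O6] = 0.0007002 / 0.01491 L = 0.0470 M.

0.0470 M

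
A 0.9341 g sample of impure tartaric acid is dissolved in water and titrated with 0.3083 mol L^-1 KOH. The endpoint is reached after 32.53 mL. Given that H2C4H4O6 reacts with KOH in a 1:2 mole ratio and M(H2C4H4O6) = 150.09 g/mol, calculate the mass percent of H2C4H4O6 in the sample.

n(KOH) = 0.3083 x 0.03253 = 0.01003 mol.
n(H2C4H4O6) = 0.01003 / 2 = 0.005014 mol.
mass of H2C4H4O6 = 0.005014 x 150.09 = 0.7526 g.
% purity = 0.7526 / 0.9341 x 100 = 80.6%.

80.6%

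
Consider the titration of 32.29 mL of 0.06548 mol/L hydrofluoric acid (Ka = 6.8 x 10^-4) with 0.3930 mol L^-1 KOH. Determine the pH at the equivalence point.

7.96

n(HF) = 0.06548 x 0.03229 = 0.002114 mol; V(KOH) at equivalence = 0.002114/0.3930 = 0.005380 L.
At equivalence all the acid is converted to F-; total volume = 0.03229 + 0.005380 = 0.03767 L, so [F-] = 0.002114/0.03767 = 0.05613 M.
Kb = Kw/Ka = 1.0e-14 / 6.8 x 10^-4 = 1.47e-11.
[OH^-] = sqrt(Kb x [F-]) = sqrt(1.47e-11 x 0.05613) = 9.09e-7 M.
pOH = 6.04, so pH = 14.00 - 6.04 = 7.96.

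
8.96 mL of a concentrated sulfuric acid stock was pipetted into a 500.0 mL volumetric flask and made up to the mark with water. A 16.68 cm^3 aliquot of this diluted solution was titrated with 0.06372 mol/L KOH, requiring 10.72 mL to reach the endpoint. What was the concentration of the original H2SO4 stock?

1.14 M

n(KOH) = 0.06372 x 0.01072 = 0.0006831 mol.
n(H2SO4) in the aliquot = 0.0006831 x 1/2 = 0.0003415 mol.
[diluted H2SO4] = 0.0003415 / 0.01668 = 0.02048 M.
Dilution factor = 500.0/8.960 = 55.80, so [stock] = 0.02048 x 55.80 = 1.14 M.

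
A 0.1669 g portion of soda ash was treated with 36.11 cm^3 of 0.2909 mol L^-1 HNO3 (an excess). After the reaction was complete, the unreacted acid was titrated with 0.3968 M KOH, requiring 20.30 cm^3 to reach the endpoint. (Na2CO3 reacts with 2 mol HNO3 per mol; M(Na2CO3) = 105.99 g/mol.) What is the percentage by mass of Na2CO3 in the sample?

Total n(HNO3) added = 0.2909 x 0.03611 = 0.01050 mol.
n(KOH) used = 0.3968 x 0.02030 = 0.008055 mol, which equals the excess n(HNO3).
So n(HNO3) consumed by the sample = 0.01050 - 0.008055 = 0.002449 mol.
n(Na2CO3) = 0.002449 / 2 = 0.001225 mol.
mass Na2CO3 = 0.001225 x 105.99 = 0.1298 g, so %Na2CO3 = 0.1298/0.1669 x 100 = 77.8%.

77.8%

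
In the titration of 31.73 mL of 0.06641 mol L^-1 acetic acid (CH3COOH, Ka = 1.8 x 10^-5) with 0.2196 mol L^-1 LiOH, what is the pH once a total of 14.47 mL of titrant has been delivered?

n(acid) = 0.06641 x 0.03173 = 0.002107 mol; n(LiOH) added = 0.2196 x 0.01447 = 0.003178 mol.
Base is in excess by 0.003178 - 0.002107 = 0.001070 mol in a total volume of 0.04620 L.
[OH^-] = 0.001070/0.04620 = 0.02317 M, so pOH = 1.64 and pH = 14.00 - 1.64 = 12.36.

12.36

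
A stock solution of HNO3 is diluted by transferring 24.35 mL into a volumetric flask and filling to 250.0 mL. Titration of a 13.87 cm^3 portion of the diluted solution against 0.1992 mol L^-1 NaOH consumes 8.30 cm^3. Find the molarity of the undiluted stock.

n(NaOH) = 0.1992 x 0.008300 = 0.001653 mol.
n(HNO3) in the aliquot = 0.001653 mol.
[diluted HNO3] = 0.001653 / 0.01387 = 0.1192 M.
Dilution factor = 250.0/24.35 = 10.27, so [stock] = 0.1192 x 10.27 = 1.22 M.

1.22 M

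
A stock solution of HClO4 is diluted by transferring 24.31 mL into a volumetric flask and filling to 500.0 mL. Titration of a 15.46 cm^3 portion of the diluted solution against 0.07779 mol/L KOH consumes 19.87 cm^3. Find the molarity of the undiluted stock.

2.06 M

n(KOH) = 0.07779 x 0.01987 = 0.001546 mol.
n(HClO4) in the aliquot = 0.001546 mol.
[diluted HClO4] = 0.001546 / 0.01546 = 0.09998 M.
Dilution factor = 500.0/24.31 = 20.57, so [stock] = 0.09998 x 20.57 = 2.06 M.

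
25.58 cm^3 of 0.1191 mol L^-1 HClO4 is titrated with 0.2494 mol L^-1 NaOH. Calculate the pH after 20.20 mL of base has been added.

n(acid) = 0.1191 x 0.02558 = 0.003047 mol; n(NaOH) added = 0.2494 x 0.02020 = 0.005038 mol.
Base is in excess by 0.005038 - 0.003047 = 0.001991 mol in a total volume of 0.04578 L.
[OH^-] = 0.001991/0.04578 = 0.04350 M, so pOH = 1.36 and pH = 14.00 - 1.36 = 12.64.

12.64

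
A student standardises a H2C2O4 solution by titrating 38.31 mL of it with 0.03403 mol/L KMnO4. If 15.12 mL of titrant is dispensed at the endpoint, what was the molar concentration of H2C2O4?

n(KMnO4) = 0.03403 x 0.01512 = 0.0005145 mol.
From the balanced equation, 2 mol KMnO4 reacts with 5 mol H2C2O4, so n(H2C2O4) = 0.0005145 x 5/2 = 0.001286 mol.
[H2C2O4] = 0.001286 / 0.03831 L = 0.0336 M.

0.0336 M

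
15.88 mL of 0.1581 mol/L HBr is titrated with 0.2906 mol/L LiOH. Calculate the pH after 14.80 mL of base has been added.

n(acid) = 0.1581 x 0.01588 = 0.002511 mol; n(LiOH) added = 0.2906 x 0.01480 = 0.004301 mol.
Base is in excess by 0.004301 - 0.002511 = 0.001790 mol in a total volume of 0.03068 L.
[OH^-] = 0.001790/0.03068 = 0.05835 M, so pOH = 1.23 and pH = 14.00 - 1.23 = 12.77.

12.77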